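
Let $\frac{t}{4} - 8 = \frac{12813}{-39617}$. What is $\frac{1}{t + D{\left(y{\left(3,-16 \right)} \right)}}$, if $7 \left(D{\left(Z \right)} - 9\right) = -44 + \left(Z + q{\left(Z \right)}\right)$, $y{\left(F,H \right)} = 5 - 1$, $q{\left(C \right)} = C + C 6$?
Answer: $\frac{277319}{10535911} \approx 0.026321$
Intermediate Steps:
$q{\left(C \right)} = 7 C$ ($q{\left(C \right)} = C + 6 C = 7 C$)
$y{\left(F,H \right)} = 4$
$D{\left(Z \right)} = \frac{19}{7} + \frac{8 Z}{7}$ ($D{\left(Z \right)} = 9 + \frac{-44 + \left(Z + 7 Z\right)}{7} = 9 + \frac{-44 + 8 Z}{7} = 9 + \left(- \frac{44}{7} + \frac{8 Z}{7}\right) = \frac{19}{7} + \frac{8 Z}{7}$)
$t = \frac{1216492}{39617}$ ($t = 32 + 4 \frac{12813}{-39617} = 32 + 4 \cdot 12813 \left(- \frac{1}{39617}\right) = 32 + 4 \left(- \frac{12813}{39617}\right) = 32 - \frac{51252}{39617} = \frac{1216492}{39617} \approx 30.706$)
$\frac{1}{t + D{\left(y{\left(3,-16 \right)} \right)}} = \frac{1}{\frac{1216492}{39617} + \left(\frac{19}{7} + \frac{8}{7} \cdot 4\right)} = \frac{1}{\frac{1216492}{39617} + \left(\frac{19}{7} + \frac{32}{7}\right)} = \frac{1}{\frac{1216492}{39617} + \frac{51}{7}} = \frac{1}{\frac{10535911}{277319}} = \frac{277319}{10535911}$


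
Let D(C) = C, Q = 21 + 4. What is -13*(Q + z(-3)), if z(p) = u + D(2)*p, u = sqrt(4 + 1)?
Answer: -247 - 13*sqrt(5) ≈ -276.07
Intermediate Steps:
Q = 25
u = sqrt(5) ≈ 2.2361
z(p) = sqrt(5) + 2*p
-13*(Q + z(-3)) = -13*(25 + (sqrt(5) + 2*(-3))) = -13*(25 + (sqrt(5) - 6)) = -13*(25 + (-6 + sqrt(5))) = -13*(19 + sqrt(5)) = -247 - 13*sqrt(5)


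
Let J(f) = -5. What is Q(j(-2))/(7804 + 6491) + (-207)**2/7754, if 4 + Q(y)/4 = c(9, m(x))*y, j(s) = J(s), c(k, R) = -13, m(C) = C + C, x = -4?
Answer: 614418431/110843430 ≈ 5.5431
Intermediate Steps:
m(C) = 2*C
j(s) = -5
Q(y) = -16 - 52*y (Q(y) = -16 + 4*(-13*y) = -16 - 52*y)
Q(j(-2))/(7804 + 6491) + (-207)**2/7754 = (-16 - 52*(-5))/(7804 + 6491) + (-207)**2/7754 = (-16 + 260)/14295 + 42849*(1/7754) = 244*(1/14295) + 42849/7754 = 244/14295 + 42849/7754 = 614418431/110843430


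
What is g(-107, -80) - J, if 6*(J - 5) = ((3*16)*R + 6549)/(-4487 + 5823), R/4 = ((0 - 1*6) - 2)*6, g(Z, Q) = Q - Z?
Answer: 59673/2672 ≈ 22.333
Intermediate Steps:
R = -192 (R = 4*(((0 - 1*6) - 2)*6) = 4*(((0 - 6) - 2)*6) = 4*((-6 - 2)*6) = 4*(-8*6) = 4*(-48) = -192)
J = 12471/2672 (J = 5 + (((3*16)*(-192) + 6549)/(-4487 + 5823))/6 = 5 + ((48*(-192) + 6549)/1336)/6 = 5 + ((-9216 + 6549)*(1/1336))/6 = 5 + (-2667*1/1336)/6 = 5 + (⅙)*(-2667/1336) = 5 - 889/2672 = 12471/2672 ≈ 4.6673)
g(-107, -80) - J = (-80 - 1*(-107)) - 1*12471/2672 = (-80 + 107) - 12471/2672 = 27 - 12471/2672 = 59673/2672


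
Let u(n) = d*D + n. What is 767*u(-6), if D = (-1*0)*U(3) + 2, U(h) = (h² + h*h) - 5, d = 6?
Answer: 4602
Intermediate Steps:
U(h) = -5 + 2*h² (U(h) = (h² + h²) - 5 = 2*h² - 5 = -5 + 2*h²)
D = 2 (D = (-1*0)*(-5 + 2*3²) + 2 = 0*(-5 + 2*9) + 2 = 0*(-5 + 18) + 2 = 0*13 + 2 = 0 + 2 = 2)
u(n) = 12 + n (u(n) = 6*2 + n = 12 + n)
767*u(-6) = 767*(12 - 6) = 767*6 = 4602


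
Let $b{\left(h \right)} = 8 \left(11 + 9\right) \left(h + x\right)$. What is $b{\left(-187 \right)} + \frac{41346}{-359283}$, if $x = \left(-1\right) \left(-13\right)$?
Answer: $- \frac{3334160022}{119761} \approx -27840.0$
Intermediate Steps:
$x = 13$
$b{\left(h \right)} = 2080 + 160 h$ ($b{\left(h \right)} = 8 \left(11 + 9\right) \left(h + 13\right) = 8 \cdot 20 \left(13 + h\right) = 8 \left(260 + 20 h\right) = 2080 + 160 h$)
$b{\left(-187 \right)} + \frac{41346}{-359283} = \left(2080 + 160 \left(-187\right)\right) + \frac{41346}{-359283} = \left(2080 - 29920\right) + 41346 \left(- \frac{1}{359283}\right) = -27840 - \frac{13782}{119761} = - \frac{3334160022}{119761}$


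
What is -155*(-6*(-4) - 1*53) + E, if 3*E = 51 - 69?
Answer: 4489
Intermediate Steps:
E = -6 (E = (51 - 69)/3 = (⅓)*(-18) = -6)
-155*(-6*(-4) - 1*53) + E = -155*(-6*(-4) - 1*53) - 6 = -155*(24 - 53) - 6 = -155*(-29) - 6 = 4495 - 6 = 4489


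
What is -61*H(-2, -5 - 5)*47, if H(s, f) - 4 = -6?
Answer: 5734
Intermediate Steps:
H(s, f) = -2 (H(s, f) = 4 - 6 = -2)
-61*H(-2, -5 - 5)*47 = -61*(-2)*47 = 122*47 = 5734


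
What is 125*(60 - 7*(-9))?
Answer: 15375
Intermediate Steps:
125*(60 - 7*(-9)) = 125*(60 + 63) = 125*123 = 15375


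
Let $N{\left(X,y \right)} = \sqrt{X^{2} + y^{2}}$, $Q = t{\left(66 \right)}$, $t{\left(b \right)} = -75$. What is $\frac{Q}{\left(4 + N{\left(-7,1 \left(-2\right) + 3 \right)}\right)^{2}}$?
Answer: $- \frac{2475}{578} + \frac{750 \sqrt{2}}{289} \approx -0.6119$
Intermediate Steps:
$Q = -75$
$\frac{Q}{\left(4 + N{\left(-7,1 \left(-2\right) + 3 \right)}\right)^{2}} = - \frac{75}{\left(4 + \sqrt{\left(-7\right)^{2} + \left(1 \left(-2\right) + 3\right)^{2}}\right)^{2}} = - \frac{75}{\left(4 + \sqrt{49 + \left(-2 + 3\right)^{2}}\right)^{2}} = - \frac{75}{\left(4 + \sqrt{49 + 1^{2}}\right)^{2}} = - \frac{75}{\left(4 + \sqrt{49 + 1}\right)^{2}} = - \frac{75}{\left(4 + \sqrt{50}\right)^{2}} = - \frac{75}{\left(4 + 5 \sqrt{2}\right)^{2}}$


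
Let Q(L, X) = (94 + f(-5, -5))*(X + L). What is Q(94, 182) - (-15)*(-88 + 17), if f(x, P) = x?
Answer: 23499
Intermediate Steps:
Q(L, X) = 89*L + 89*X (Q(L, X) = (94 - 5)*(X + L) = 89*(L + X) = 89*L + 89*X)
Q(94, 182) - (-15)*(-88 + 17) = (89*94 + 89*182) - (-15)*(-88 + 17) = (8366 + 16198) - (-15)*(-71) = 24564 - 1*1065 = 24564 - 1065 = 23499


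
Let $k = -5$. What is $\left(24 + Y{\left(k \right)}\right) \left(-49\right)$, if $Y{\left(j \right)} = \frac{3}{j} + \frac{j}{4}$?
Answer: $- \frac{21707}{20} \approx -1085.3$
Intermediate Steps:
$Y{\left(j \right)} = \frac{3}{j} + \frac{j}{4}$ ($Y{\left(j \right)} = \frac{3}{j} + j \frac{1}{4} = \frac{3}{j} + \frac{j}{4}$)
$\left(24 + Y{\left(k \right)}\right) \left(-49\right) = \left(24 + \left(\frac{3}{-5} + \frac{1}{4} \left(-5\right)\right)\right) \left(-49\right) = \left(24 + \left(3 \left(- \frac{1}{5}\right) - \frac{5}{4}\right)\right) \left(-49\right) = \left(24 - \frac{37}{20}\right) \left(-49\right) = \frac{443}{20} \left(-49\right) = - \frac{21707}{20}$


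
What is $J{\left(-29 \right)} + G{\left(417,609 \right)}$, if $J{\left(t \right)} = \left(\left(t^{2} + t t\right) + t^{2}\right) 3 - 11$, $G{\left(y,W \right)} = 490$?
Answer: $8048$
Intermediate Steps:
$J{\left(t \right)} = -11 + 9 t^{2}$ ($J{\left(t \right)} = \left(\left(t^{2} + t^{2}\right) + t^{2}\right) 3 - 11 = \left(2 t^{2} + t^{2}\right) 3 - 11 = 3 t^{2} \cdot 3 - 11 = 9 t^{2} - 11 = -11 + 9 t^{2}$)
$J{\left(-29 \right)} + G{\left(417,609 \right)} = \left(-11 + 9 \left(-29\right)^{2}\right) + 490 = \left(-11 + 9 \cdot 841\right) + 490 = \left(-11 + 7569\right) + 490 = 7558 + 490 = 8048$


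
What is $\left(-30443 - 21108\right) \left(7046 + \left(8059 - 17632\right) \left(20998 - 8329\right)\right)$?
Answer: $6251759424341$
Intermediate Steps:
$\left(-30443 - 21108\right) \left(7046 + \left(8059 - 17632\right) \left(20998 - 8329\right)\right) = - 51551 \left(7046 - 121280337\right) = \left(-51551\right) \left(-121273291\right) = 6251759424341$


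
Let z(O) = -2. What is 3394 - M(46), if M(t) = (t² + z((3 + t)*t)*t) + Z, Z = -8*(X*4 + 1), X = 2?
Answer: 1442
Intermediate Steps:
Z = -72 (Z = -8*(2*4 + 1) = -8*(8 + 1) = -8*9 = -72)
M(t) = -72 + t² - 2*t (M(t) = (t² - 2*t) - 72 = -72 + t² - 2*t)
3394 - M(46) = 3394 - (-72 + 46² - 2*46) = 3394 - (-72 + 2116 - 92) = 3394 - 1*1952 = 3394 - 1952 = 1442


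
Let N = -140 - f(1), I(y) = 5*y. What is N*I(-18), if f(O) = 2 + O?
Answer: 12870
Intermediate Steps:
N = -143 (N = -140 - (2 + 1) = -140 - 1*3 = -140 - 3 = -143)
N*I(-18) = -715*(-18) = -143*(-90) = 12870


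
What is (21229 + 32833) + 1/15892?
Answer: 859153305/15892 ≈ 54062.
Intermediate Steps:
(21229 + 32833) + 1/15892 = 54062 + 1/15892 = 859153305/15892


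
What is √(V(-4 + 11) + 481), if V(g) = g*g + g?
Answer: √537 ≈ 23.173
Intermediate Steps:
V(g) = g + g² (V(g) = g² + g = g + g²)
√(V(-4 + 11) + 481) = √((-4 + 11)*(1 + (-4 + 11)) + 481) = √(7*(1 + 7) + 481) = √(7*8 + 481) = √(56 + 481) = √537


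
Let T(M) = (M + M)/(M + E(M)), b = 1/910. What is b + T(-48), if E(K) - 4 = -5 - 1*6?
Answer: 17483/10010 ≈ 1.7466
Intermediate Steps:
E(K) = -7 (E(K) = 4 + (-5 - 1*6) = 4 + (-5 - 6) = 4 - 11 = -7)
b = 1/910 ≈ 0.0010989
T(M) = 2*M/(-7 + M) (T(M) = (M + M)/(M - 7) = (2*M)/(-7 + M) = 2*M/(-7 + M))
b + T(-48) = 1/910 + 2*(-48)/(-7 - 48) = 1/910 + 2*(-48)/(-55) = 1/910 + 2*(-48)*(-1/55) = 1/910 + 96/55 = 17483/10010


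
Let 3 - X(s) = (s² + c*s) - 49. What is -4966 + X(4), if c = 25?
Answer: -5030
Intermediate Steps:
X(s) = 52 - s² - 25*s (X(s) = 3 - ((s² + 25*s) - 49) = 3 - (-49 + s² + 25*s) = 3 + (49 - s² - 25*s) = 52 - s² - 25*s)
-4966 + X(4) = -4966 + (52 - 1*4² - 25*4) = -4966 + (52 - 1*16 - 100) = -4966 + (52 - 16 - 100) = -4966 - 64 = -5030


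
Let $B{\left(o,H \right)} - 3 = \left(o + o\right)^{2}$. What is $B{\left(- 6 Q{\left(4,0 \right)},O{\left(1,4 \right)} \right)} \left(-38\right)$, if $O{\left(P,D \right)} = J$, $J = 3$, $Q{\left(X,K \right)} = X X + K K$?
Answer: $-1400946$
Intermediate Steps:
$Q{\left(X,K \right)} = K^{2} + X^{2}$ ($Q{\left(X,K \right)} = X^{2} + K^{2} = K^{2} + X^{2}$)
$O{\left(P,D \right)} = 3$
$B{\left(o,H \right)} = 3 + 4 o^{2}$ ($B{\left(o,H \right)} = 3 + \left(o + o\right)^{2} = 3 + \left(2 o\right)^{2} = 3 + 4 o^{2}$)
$B{\left(- 6 Q{\left(4,0 \right)},O{\left(1,4 \right)} \right)} \left(-38\right) = \left(3 + 4 \left(- 6 \left(0^{2} + 4^{2}\right)\right)^{2}\right) \left(-38\right) = \left(3 + 4 \left(- 6 \left(0 + 16\right)\right)^{2}\right) \left(-38\right) = \left(3 + 4 \left(\left(-6\right) 16\right)^{2}\right) \left(-38\right) = \left(3 + 4 \left(-96\right)^{2}\right) \left(-38\right) = \left(3 + 4 \cdot 9216\right) \left(-38\right) = \left(3 + 36864\right) \left(-38\right) = 36867 \left(-38\right) = -1400946$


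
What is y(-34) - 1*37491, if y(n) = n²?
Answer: -36335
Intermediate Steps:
y(-34) - 1*37491 = (-34)² - 1*37491 = 1156 - 37491 = -36335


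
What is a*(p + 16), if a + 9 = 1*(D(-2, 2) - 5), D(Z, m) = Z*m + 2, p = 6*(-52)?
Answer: 4736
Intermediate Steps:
p = -312
D(Z, m) = 2 + Z*m
a = -16 (a = -9 + 1*((2 - 2*2) - 5) = -9 + 1*((2 - 4) - 5) = -9 + 1*(-2 - 5) = -9 + 1*(-7) = -9 - 7 = -16)
a*(p + 16) = -16*(-312 + 16) = -16*(-296) = 4736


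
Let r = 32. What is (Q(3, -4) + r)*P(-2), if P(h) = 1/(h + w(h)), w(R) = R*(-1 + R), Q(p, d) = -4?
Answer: 7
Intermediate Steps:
P(h) = 1/(h + h*(-1 + h))
(Q(3, -4) + r)*P(-2) = (-4 + 32)/(-2)² = 28*(¼) = 7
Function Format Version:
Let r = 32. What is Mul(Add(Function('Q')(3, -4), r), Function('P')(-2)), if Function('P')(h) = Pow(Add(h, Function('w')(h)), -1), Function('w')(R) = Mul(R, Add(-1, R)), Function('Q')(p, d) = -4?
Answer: 7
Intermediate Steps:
Function('P')(h) = Pow(Add(h, Mul(h, Add(-1, h))), -1)
Mul(Add(Function('Q')(3, -4), r), Function('P')(-2)) = Mul(Add(-4, 32), Pow(-2, -2)) = Mul(28, Rational(1, 4)) = 7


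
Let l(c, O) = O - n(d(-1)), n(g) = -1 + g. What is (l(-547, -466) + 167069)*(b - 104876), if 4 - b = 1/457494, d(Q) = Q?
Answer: -2664475488556415/152498 ≈ -1.7472e+10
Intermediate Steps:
b = 1829975/457494 (b = 4 - 1/457494 = 1829975/457494 ≈ 4.0000)
l(c, O) = 2 + O (l(c, O) = O - (-1 - 1) = O - 1*(-2) = O + 2 = 2 + O)
(l(-547, -466) + 167069)*(b - 104876) = ((2 - 466) + 167069)*(1829975/457494 - 104876) = (-464 + 167069)*(-47978310769/457494) = 166605*(-47978310769/457494) = -2664475488556415/152498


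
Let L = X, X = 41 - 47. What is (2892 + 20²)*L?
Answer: -19752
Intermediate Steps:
X = -6
L = -6
(2892 + 20²)*L = (2892 + 20²)*(-6) = (2892 + 400)*(-6) = 3292*(-6) = -19752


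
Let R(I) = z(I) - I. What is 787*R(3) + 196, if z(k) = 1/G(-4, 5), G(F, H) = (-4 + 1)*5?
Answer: -33262/15 ≈ -2217.5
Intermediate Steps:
G(F, H) = -15 (G(F, H) = -3*5 = -15)
z(k) = -1/15 (z(k) = 1/(-15) = -1/15)
R(I) = -1/15 - I
787*R(3) + 196 = 787*(-1/15 - 1*3) + 196 = 787*(-1/15 - 3) + 196 = 787*(-46/15) + 196 = -36202/15 + 196 = -33262/15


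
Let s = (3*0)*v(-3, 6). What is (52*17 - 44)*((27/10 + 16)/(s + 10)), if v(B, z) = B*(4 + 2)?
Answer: 7854/5 ≈ 1570.8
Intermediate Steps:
v(B, z) = 6*B (v(B, z) = B*6 = 6*B)
s = 0 (s = (3*0)*(6*(-3)) = 0*(-18) = 0)
(52*17 - 44)*((27/10 + 16)/(s + 10)) = (52*17 - 44)*((27/10 + 16)/(0 + 10)) = (884 - 44)*((27*(1/10) + 16)/10) = 840*((27/10 + 16)*(1/10)) = 840*((187/10)*(1/10)) = 840*(187/100) = 7854/5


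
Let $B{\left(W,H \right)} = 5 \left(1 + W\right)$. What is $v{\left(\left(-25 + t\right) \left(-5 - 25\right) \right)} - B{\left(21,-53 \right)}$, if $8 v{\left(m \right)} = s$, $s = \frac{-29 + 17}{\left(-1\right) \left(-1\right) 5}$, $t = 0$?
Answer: $- \frac{1103}{10} \approx -110.3$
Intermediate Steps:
$B{\left(W,H \right)} = 5 + 5 W$
$s = - \frac{12}{5}$ ($s = - \frac{12}{1 \cdot 5} = - \frac{12}{5} \approx -2.4$)
$v{\left(m \right)} = - \frac{3}{10}$ ($v{\left(m \right)} = \frac{1}{8} \left(- \frac{12}{5}\right) = - \frac{3}{10}$)
$v{\left(\left(-25 + t\right) \left(-5 - 25\right) \right)} - B{\left(21,-53 \right)} = - \frac{3}{10} - \left(5 + 5 \cdot 21\right) = - \frac{3}{10} - \left(5 + 105\right) = - \frac{3}{10} - 110 = - \frac{1103}{10}$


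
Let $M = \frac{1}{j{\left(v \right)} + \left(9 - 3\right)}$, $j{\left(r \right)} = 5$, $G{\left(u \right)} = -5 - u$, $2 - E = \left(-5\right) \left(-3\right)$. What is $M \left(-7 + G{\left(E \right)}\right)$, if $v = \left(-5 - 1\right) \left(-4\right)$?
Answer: $\frac{1}{11} \approx 0.090909$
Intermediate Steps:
$E = -13$ ($E = 2 - \left(-5\right) \left(-3\right) = 2 - 15 = -13$)
$v = 24$ ($v = \left(-6\right) \left(-4\right) = 24$)
$M = \frac{1}{11}$ ($M = \frac{1}{5 + \left(9 - 3\right)} = \frac{1}{5 + 6} = \frac{1}{11} \approx 0.090909$)
$M \left(-7 + G{\left(E \right)}\right) = \frac{-7 - -8}{11} = \frac{-7 + \left(-5 + 13\right)}{11} = \frac{-7 + 8}{11} = \frac{1}{11} \cdot 1 = \frac{1}{11}$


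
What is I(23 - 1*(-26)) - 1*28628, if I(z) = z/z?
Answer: -28627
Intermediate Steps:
I(z) = 1
I(23 - 1*(-26)) - 1*28628 = 1 - 1*28628 = 1 - 28628 = -28627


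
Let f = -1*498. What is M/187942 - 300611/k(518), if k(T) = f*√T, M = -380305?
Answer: -380305/187942 + 300611*√518/257964 ≈ 24.499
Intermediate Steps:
f = -498
k(T) = -498*√T
M/187942 - 300611/k(518) = -380305/187942 - 300611*(-√518/257964) = -380305*1/187942 - (-300611)*√518/257964 = -380305/187942 + 300611*√518/257964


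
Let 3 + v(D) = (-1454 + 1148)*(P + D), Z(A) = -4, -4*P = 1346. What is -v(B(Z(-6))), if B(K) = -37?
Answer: -114288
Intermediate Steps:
P = -673/2 (P = -¼*1346 = -673/2 ≈ -336.50)
v(D) = 102966 - 306*D (v(D) = -3 + (-1454 + 1148)*(-673/2 + D) = -3 - 306*(-673/2 + D) = -3 + (102969 - 306*D) = 102966 - 306*D)
-v(B(Z(-6))) = -(102966 - 306*(-37)) = -(102966 + 11322) = -1*114288 = -114288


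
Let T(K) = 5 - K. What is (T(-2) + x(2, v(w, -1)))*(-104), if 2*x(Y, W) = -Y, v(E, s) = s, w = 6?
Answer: -624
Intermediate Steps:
x(Y, W) = -Y/2 (x(Y, W) = (-Y)/2 = -Y/2)
(T(-2) + x(2, v(w, -1)))*(-104) = ((5 - 1*(-2)) - 1/2*2)*(-104) = ((5 + 2) - 1)*(-104) = (7 - 1)*(-104) = 6*(-104) = -624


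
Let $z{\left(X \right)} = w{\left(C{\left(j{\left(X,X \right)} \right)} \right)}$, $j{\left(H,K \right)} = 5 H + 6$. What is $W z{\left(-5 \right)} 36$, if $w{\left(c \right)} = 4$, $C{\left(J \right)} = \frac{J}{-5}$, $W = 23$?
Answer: $3312$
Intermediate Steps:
$j{\left(H,K \right)} = 6 + 5 H$
$C{\left(J \right)} = - \frac{J}{5}$ ($C{\left(J \right)} = J \left(- \frac{1}{5}\right) = - \frac{J}{5}$)
$z{\left(X \right)} = 4$
$W z{\left(-5 \right)} 36 = 23 \cdot 4 \cdot 36 = 92 \cdot 36 = 3312$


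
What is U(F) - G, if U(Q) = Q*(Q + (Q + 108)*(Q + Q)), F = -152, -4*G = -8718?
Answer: -4024455/2 ≈ -2.0122e+6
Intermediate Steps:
G = 4359/2 (G = -1/4*(-8718) = 4359/2 ≈ 2179.5)
U(Q) = Q*(Q + 2*Q*(108 + Q)) (U(Q) = Q*(Q + (108 + Q)*(2*Q)) = Q*(Q + 2*Q*(108 + Q)))
U(F) - G = (-152)**2*(217 + 2*(-152)) - 1*4359/2 = 23104*(217 - 304) - 4359/2 = 23104*(-87) - 4359/2 = -2010048 - 4359/2 = -4024455/2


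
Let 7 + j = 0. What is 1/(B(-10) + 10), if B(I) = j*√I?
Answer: 1/59 + 7*I*√10/590 ≈ 0.016949 + 0.037519*I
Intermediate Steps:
j = -7 (j = -7 + 0 = -7)
B(I) = -7*√I
1/(B(-10) + 10) = 1/(-7*I*√10 + 10) = 1/(10 - 7*I*√10)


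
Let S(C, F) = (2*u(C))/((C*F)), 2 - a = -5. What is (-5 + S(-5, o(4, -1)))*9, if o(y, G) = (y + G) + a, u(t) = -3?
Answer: -1098/25 ≈ -43.920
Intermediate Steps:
a = 7 (a = 2 - 1*(-5) = 2 + 5 = 7)
o(y, G) = 7 + G + y (o(y, G) = (y + G) + 7 = (G + y) + 7 = 7 + G + y)
S(C, F) = -6/(C*F) (S(C, F) = (2*(-3))/((C*F)) = -6/(C*F))
(-5 + S(-5, o(4, -1)))*9 = (-5 - 6/(-5*(7 - 1 + 4)))*9 = (-5 - 6*(-1/5)/10)*9 = (-5 - 6*(-1/5)*1/10)*9 = (-5 + 3/25)*9 = -122/25*9 = -1098/25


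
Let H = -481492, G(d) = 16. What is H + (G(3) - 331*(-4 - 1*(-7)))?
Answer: -482469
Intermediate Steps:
H + (G(3) - 331*(-4 - 1*(-7))) = -481492 + (16 - 331*(-4 - 1*(-7))) = -481492 + (16 - 331*(-4 + 7)) = -481492 + (16 - 331*3) = -481492 + (16 - 993) = -481492 - 977 = -482469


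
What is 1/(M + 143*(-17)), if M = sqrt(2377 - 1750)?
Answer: -221/537194 - sqrt(627)/5909134 ≈ -0.00041563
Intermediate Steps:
M = sqrt(627) ≈ 25.040
1/(M + 143*(-17)) = 1/(sqrt(627) + 143*(-17)) = 1/(sqrt(627) - 2431) = 1/(-2431 + sqrt(627))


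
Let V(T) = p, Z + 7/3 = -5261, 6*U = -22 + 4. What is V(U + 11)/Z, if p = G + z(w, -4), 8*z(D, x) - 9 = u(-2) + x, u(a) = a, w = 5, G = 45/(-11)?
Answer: 981/1389520 ≈ 0.00070600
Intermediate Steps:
G = -45/11 (G = 45*(-1/11) = -45/11 ≈ -4.0909)
U = -3 (U = (-22 + 4)/6 = (⅙)*(-18) = -3)
z(D, x) = 7/8 + x/8 (z(D, x) = 9/8 + (-2 + x)/8 = 9/8 + (-¼ + x/8) = 7/8 + x/8)
Z = -15790/3 (Z = -7/3 - 5261 = -15790/3 ≈ -5263.3)
p = -327/88 (p = -45/11 + (7/8 + (⅛)*(-4)) = -45/11 + (7/8 - ½) = -45/11 + 3/8 = -327/88 ≈ -3.7159)
V(T) = -327/88
V(U + 11)/Z = -327/(88*(-15790/3)) = -327/88*(-3/15790) = 981/1389520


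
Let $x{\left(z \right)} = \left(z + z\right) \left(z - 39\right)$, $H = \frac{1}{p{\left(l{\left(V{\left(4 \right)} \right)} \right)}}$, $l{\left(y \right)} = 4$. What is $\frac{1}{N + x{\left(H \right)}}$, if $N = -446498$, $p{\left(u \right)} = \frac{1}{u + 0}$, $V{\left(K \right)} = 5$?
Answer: $- \frac{1}{446778} \approx -2.2382 \cdot 10^{-6}$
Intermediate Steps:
$p{\left(u \right)} = \frac{1}{u}$
$H = 4$ ($H = \frac{1}{\frac{1}{4}} = 4$)
$x{\left(z \right)} = 2 z \left(-39 + z\right)$
$\frac{1}{N + x{\left(H \right)}} = \frac{1}{-446498 + 2 \cdot 4 \left(-39 + 4\right)} = \frac{1}{-446498 + 2 \cdot 4 \left(-35\right)} = \frac{1}{-446498 - 280} = \frac{1}{-446778} = - \frac{1}{446778}$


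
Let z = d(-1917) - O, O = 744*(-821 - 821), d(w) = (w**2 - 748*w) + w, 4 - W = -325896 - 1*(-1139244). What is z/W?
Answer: -791067/101668 ≈ -7.7809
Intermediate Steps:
W = -813344 (W = 4 - (-325896 - 1*(-1139244)) = 4 - (-325896 + 1139244) = 4 - 1*813348 = 4 - 813348 = -813344)
d(w) = w**2 - 747*w
O = -1221648 (O = 744*(-1642) = -1221648)
z = 6328536 (z = -1917*(-747 - 1917) - 1*(-1221648) = -1917*(-2664) + 1221648 = 5106888 + 1221648 = 6328536)
z/W = 6328536/(-813344) = 6328536*(-1/813344) = -791067/101668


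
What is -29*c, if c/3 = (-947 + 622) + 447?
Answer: -10614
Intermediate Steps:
c = 366 (c = 3*((-947 + 622) + 447) = 3*(-325 + 447) = 3*122 = 366)
-29*c = -29*366 = -10614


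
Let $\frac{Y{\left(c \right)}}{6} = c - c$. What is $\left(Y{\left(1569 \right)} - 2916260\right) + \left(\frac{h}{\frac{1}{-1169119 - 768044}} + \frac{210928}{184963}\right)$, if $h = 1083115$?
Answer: $- \frac{388084413106610887}{184963} \approx -2.0982 \cdot 10^{12}$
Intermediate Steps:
$Y{\left(c \right)} = 0$ ($Y{\left(c \right)} = 6 \left(c - c\right) = 6 \cdot 0 = 0$)
$\left(Y{\left(1569 \right)} - 2916260\right) + \left(\frac{h}{\frac{1}{-1169119 - 768044}} + \frac{210928}{184963}\right) = \left(0 - 2916260\right) + \left(\frac{1083115}{\frac{1}{-1169119 - 768044}} + \frac{210928}{184963}\right) = \left(0 - 2916260\right) + \left(\frac{1083115}{\frac{1}{-1937163}} + 210928 \cdot \frac{1}{184963}\right) = -2916260 + \left(\frac{1083115}{- \frac{1}{1937163}} + \frac{210928}{184963}\right) = -2916260 + \left(1083115 \left(-1937163\right) + \frac{210928}{184963}\right) = -2916260 + \left(-2098170302745 + \frac{210928}{184963}\right) = -2916260 - \frac{388083873706412507}{184963} = - \frac{388084413106610887}{184963}$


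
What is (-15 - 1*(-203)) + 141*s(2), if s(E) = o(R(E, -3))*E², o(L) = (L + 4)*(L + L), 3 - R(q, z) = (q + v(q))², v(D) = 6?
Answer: 3922244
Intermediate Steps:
R(q, z) = 3 - (6 + q)² (R(q, z) = 3 - (q + 6)² = 3 - (6 + q)²)
o(L) = 2*L*(4 + L) (o(L) = (4 + L)*(2*L) = 2*L*(4 + L))
s(E) = 2*E²*(3 - (6 + E)²)*(7 - (6 + E)²) (s(E) = (2*(3 - (6 + E)²)*(4 + (3 - (6 + E)²)))*E² = (2*(3 - (6 + E)²)*(7 - (6 + E)²))*E² = 2*E²*(3 - (6 + E)²)*(7 - (6 + E)²))
(-15 - 1*(-203)) + 141*s(2) = (-15 - 1*(-203)) + 141*(2*2²*(-7 + (6 + 2)²)*(-3 + (6 + 2)²)) = (-15 + 203) + 141*(2*4*(-7 + 8²)*(-3 + 8²)) = 188 + 141*(2*4*(-7 + 64)*(-3 + 64)) = 188 + 141*(2*4*57*61) = 188 + 141*27816 = 188 + 3922056 = 3922244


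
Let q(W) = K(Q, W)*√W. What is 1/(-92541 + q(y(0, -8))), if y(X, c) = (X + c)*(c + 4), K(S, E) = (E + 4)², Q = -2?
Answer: -30847/2836696323 - 576*√2/945565441 ≈ -1.1736e-5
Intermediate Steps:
K(S, E) = (4 + E)²
y(X, c) = (4 + c)*(X + c) (y(X, c) = (X + c)*(4 + c) = (4 + c)*(X + c))
q(W) = √W*(4 + W)² (q(W) = (4 + W)²*√W = √W*(4 + W)²)
1/(-92541 + q(y(0, -8))) = 1/(-92541 + √((-8)² + 4*0 + 4*(-8) + 0*(-8))*(4 + ((-8)² + 4*0 + 4*(-8) + 0*(-8)))²) = 1/(-92541 + √(64 + 0 - 32 + 0)*(4 + (64 + 0 - 32 + 0))²) = 1/(-92541 + √32*(4 + 32)²) = 1/(-92541 + (4*√2)*36²) = 1/(-92541 + (4*√2)*1296) = 1/(-92541 + 5184*√2)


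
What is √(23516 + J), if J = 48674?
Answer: √72190 ≈ 268.68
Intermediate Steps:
√(23516 + J) = √(23516 + 48674) = √72190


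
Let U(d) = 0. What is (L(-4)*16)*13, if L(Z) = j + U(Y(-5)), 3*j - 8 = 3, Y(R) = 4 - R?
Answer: 2288/3 ≈ 762.67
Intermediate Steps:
j = 11/3 (j = 8/3 + (⅓)*3 = 8/3 + 1 = 11/3 ≈ 3.6667)
L(Z) = 11/3 (L(Z) = 11/3 + 0 = 11/3)
(L(-4)*16)*13 = ((11/3)*16)*13 = (176/3)*13 = 2288/3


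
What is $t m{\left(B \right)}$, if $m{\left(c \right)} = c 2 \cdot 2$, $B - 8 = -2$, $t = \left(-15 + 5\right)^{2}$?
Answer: $2400$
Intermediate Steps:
$t = 100$ ($t = \left(-10\right)^{2} = 100$)
$B = 6$ ($B = 8 - 2 = 6$)
$m{\left(c \right)} = 4 c$ ($m{\left(c \right)} = 2 c 2 = 4 c$)
$t m{\left(B \right)} = 100 \cdot 4 \cdot 6 = 100 \cdot 24 = 2400$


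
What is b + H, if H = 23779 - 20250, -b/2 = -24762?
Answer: 53053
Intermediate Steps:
b = 49524 (b = -2*(-24762) = 49524)
H = 3529
b + H = 49524 + 3529 = 53053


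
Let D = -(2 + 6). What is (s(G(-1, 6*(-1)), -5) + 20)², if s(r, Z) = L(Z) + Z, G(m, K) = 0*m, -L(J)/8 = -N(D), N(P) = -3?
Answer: 81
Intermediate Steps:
D = -8 (D = -1*8 = -8)
L(J) = -24 (L(J) = -(-8)*(-3) = -8*3 = -24)
G(m, K) = 0
s(r, Z) = -24 + Z
(s(G(-1, 6*(-1)), -5) + 20)² = ((-24 - 5) + 20)² = (-29 + 20)² = (-9)² = 81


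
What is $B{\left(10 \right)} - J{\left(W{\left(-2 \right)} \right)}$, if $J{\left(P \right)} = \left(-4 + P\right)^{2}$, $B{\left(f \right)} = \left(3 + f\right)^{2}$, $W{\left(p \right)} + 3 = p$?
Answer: $88$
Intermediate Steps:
$W{\left(p \right)} = -3 + p$
$B{\left(10 \right)} - J{\left(W{\left(-2 \right)} \right)} = \left(3 + 10\right)^{2} - \left(-4 - 5\right)^{2} = 13^{2} - \left(-4 - 5\right)^{2} = 169 - \left(-9\right)^{2} = 169 - 81 = 88$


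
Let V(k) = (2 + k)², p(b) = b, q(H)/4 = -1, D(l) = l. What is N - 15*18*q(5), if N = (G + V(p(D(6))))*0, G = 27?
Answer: 1080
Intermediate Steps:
q(H) = -4 (q(H) = 4*(-1) = -4)
N = 0 (N = (27 + (2 + 6)²)*0 = (27 + 8²)*0 = (27 + 64)*0 = 91*0 = 0)
N - 15*18*q(5) = 0 - 15*18*(-4) = 0 - 270*(-4) = 0 - 1*(-1080) = 0 + 1080 = 1080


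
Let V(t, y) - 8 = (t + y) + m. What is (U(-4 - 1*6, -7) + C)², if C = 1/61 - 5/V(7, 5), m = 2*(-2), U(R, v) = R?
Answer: 100982401/952576 ≈ 106.01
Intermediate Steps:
m = -4
V(t, y) = 4 + t + y (V(t, y) = 8 + ((t + y) - 4) = 8 + (-4 + t + y) = 4 + t + y)
C = -289/976 (C = 1/61 - 5/(4 + 7 + 5) = 1*(1/61) - 5/16 = 1/61 - 5*1/16 = 1/61 - 5/16 = -289/976 ≈ -0.29611)
(U(-4 - 1*6, -7) + C)² = ((-4 - 1*6) - 289/976)² = ((-4 - 6) - 289/976)² = (-10 - 289/976)² = (-10049/976)² = 100982401/952576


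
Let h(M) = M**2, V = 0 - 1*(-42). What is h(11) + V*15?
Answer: 751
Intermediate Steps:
V = 42 (V = 0 + 42 = 42)
h(11) + V*15 = 11**2 + 42*15 = 121 + 630 = 751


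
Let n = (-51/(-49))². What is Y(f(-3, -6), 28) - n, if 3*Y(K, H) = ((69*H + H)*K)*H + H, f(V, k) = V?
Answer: -395241215/7203 ≈ -54872.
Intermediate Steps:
Y(K, H) = H/3 + 70*K*H²/3 (Y(K, H) = (((69*H + H)*K)*H + H)/3 = (((70*H)*K)*H + H)/3 = ((70*H*K)*H + H)/3 = (70*K*H² + H)/3 = (H + 70*K*H²)/3 = H/3 + 70*K*H²/3)
n = 2601/2401 (n = (-51*(-1/49))² = (51/49)² = 2601/2401 ≈ 1.0833)
Y(f(-3, -6), 28) - n = (⅓)*28*(1 + 70*28*(-3)) - 1*2601/2401 = (⅓)*28*(1 - 5880) - 2601/2401 = (⅓)*28*(-5879) - 2601/2401 = -164612/3 - 2601/2401 = -395241215/7203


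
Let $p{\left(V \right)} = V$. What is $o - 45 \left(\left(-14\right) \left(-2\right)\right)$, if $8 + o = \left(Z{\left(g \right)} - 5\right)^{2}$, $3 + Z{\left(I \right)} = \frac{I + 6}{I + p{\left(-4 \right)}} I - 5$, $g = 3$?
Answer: $332$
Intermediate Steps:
$Z{\left(I \right)} = -8 + \frac{I \left(6 + I\right)}{-4 + I}$ ($Z{\left(I \right)} = -3 + \left(\frac{I + 6}{I - 4} I - 5\right) = -3 + \left(\frac{6 + I}{-4 + I} I - 5\right) = -3 + \left(\frac{I \left(6 + I\right)}{-4 + I} - 5\right) = -3 + \left(-5 + \frac{I \left(6 + I\right)}{-4 + I}\right) = -8 + \frac{I \left(6 + I\right)}{-4 + I}$)
$o = 1592$ ($o = -8 + \left(\frac{32 + 3^{2} - 6}{-4 + 3} - 5\right)^{2} = -8 + \left(\frac{32 + 9 - 6}{-1} - 5\right)^{2} = -8 + \left(\left(-1\right) 35 - 5\right)^{2} = -8 + \left(-35 - 5\right)^{2} = -8 + \left(-40\right)^{2} = -8 + 1600 = 1592$)
$o - 45 \left(\left(-14\right) \left(-2\right)\right) = 1592 - 45 \left(\left(-14\right) \left(-2\right)\right) = 1592 - 1260 = 332$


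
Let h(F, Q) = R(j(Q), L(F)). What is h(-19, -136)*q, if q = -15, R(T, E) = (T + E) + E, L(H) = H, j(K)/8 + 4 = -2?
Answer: 1290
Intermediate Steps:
j(K) = -48 (j(K) = -32 + 8*(-2) = -32 - 16 = -48)
R(T, E) = T + 2*E (R(T, E) = (E + T) + E = T + 2*E)
h(F, Q) = -48 + 2*F
h(-19, -136)*q = (-48 + 2*(-19))*(-15) = (-48 - 38)*(-15) = -86*(-15) = 1290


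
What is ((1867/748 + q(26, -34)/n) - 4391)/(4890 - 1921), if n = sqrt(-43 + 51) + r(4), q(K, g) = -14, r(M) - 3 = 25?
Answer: -318448949/215418764 + 7*sqrt(2)/575986 ≈ -1.4783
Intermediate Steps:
r(M) = 28 (r(M) = 3 + 25 = 28)
n = 28 + 2*sqrt(2) (n = sqrt(-43 + 51) + 28 = sqrt(8) + 28 = 2*sqrt(2) + 28 = 28 + 2*sqrt(2) ≈ 30.828)
((1867/748 + q(26, -34)/n) - 4391)/(4890 - 1921) = ((1867/748 - 14/(28 + 2*sqrt(2))) - 4391)/(4890 - 1921) = ((1867*(1/748) - 14/(28 + 2*sqrt(2))) - 4391)/2969 = ((1867/748 - 14/(28 + 2*sqrt(2))) - 4391)*(1/2969) = (-3282601/748 - 14/(28 + 2*sqrt(2)))*(1/2969) = -3282601/2220812 - 14/(2969*(28 + 2*sqrt(2)))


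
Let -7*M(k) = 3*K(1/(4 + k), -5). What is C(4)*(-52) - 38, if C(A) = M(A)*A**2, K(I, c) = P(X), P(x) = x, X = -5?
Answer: -12746/7 ≈ -1820.9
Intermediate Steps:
K(I, c) = -5
M(k) = 15/7 (M(k) = -3*(-5)/7 = -1/7*(-15) = 15/7)
C(A) = 15*A**2/7
C(4)*(-52) - 38 = ((15/7)*4**2)*(-52) - 38 = ((15/7)*16)*(-52) - 38 = (240/7)*(-52) - 38 = -12480/7 - 38 = -12746/7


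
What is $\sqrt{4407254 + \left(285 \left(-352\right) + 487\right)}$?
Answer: $\sqrt{4307421} \approx 2075.4$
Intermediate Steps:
$\sqrt{4407254 + \left(285 \left(-352\right) + 487\right)} = \sqrt{4407254 + \left(-100320 + 487\right)} = \sqrt{4407254 - 99833} = \sqrt{4307421}$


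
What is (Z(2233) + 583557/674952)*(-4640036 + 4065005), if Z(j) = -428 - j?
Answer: 344149098500055/224984 ≈ 1.5297e+9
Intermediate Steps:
(Z(2233) + 583557/674952)*(-4640036 + 4065005) = ((-428 - 1*2233) + 583557/674952)*(-4640036 + 4065005) = ((-428 - 2233) + 583557*(1/674952))*(-575031) = (-2661 + 194519/224984)*(-575031) = -598487905/224984*(-575031) = 344149098500055/224984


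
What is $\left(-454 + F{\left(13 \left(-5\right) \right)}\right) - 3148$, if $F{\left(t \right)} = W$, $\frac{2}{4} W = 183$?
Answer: $-3236$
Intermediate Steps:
$W = 366$ ($W = 2 \cdot 183 = 366$)
$F{\left(t \right)} = 366$
$\left(-454 + F{\left(13 \left(-5\right) \right)}\right) - 3148 = \left(-454 + 366\right) - 3148 = -88 - 3148 = -3236$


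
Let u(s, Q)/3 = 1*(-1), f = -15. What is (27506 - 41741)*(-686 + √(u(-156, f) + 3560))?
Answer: 9765210 - 14235*√3557 ≈ 8.9162e+6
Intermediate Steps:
u(s, Q) = -3 (u(s, Q) = 3*(1*(-1)) = 3*(-1) = -3)
(27506 - 41741)*(-686 + √(u(-156, f) + 3560)) = (27506 - 41741)*(-686 + √(-3 + 3560)) = -14235*(-686 + √3557) = 9765210 - 14235*√3557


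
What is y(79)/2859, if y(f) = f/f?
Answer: 1/2859 ≈ 0.00034977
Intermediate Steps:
y(f) = 1
y(79)/2859 = 1/2859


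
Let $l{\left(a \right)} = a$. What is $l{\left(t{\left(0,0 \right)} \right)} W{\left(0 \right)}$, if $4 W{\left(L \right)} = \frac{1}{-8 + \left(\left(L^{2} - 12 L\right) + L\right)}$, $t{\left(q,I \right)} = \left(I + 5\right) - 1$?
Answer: $- \frac{1}{8} \approx -0.125$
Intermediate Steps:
$t{\left(q,I \right)} = 4 + I$ ($t{\left(q,I \right)} = \left(5 + I\right) - 1 = 4 + I$)
$W{\left(L \right)} = \frac{1}{4 \left(-8 + L^{2} - 11 L\right)}$ ($W{\left(L \right)} = \frac{1}{4 \left(-8 + \left(\left(L^{2} - 12 L\right) + L\right)\right)} = \frac{1}{4 \left(-8 + \left(L^{2} - 11 L\right)\right)} = \frac{1}{4 \left(-8 + L^{2} - 11 L\right)}$)
$l{\left(t{\left(0,0 \right)} \right)} W{\left(0 \right)} = \left(4 + 0\right) \frac{1}{4 \left(-8 + 0^{2} - 0\right)} = 4 \frac{1}{4 \left(-8 + 0 + 0\right)} = 4 \frac{1}{4 \left(-8\right)} = 4 \cdot \frac{1}{4} \left(- \frac{1}{8}\right) = 4 \left(- \frac{1}{32}\right) = - \frac{1}{8}$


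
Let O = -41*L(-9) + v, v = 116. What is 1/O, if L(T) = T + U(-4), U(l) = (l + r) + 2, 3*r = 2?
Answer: 3/1619 ≈ 0.0018530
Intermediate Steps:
r = ⅔ (r = (⅓)*2 = ⅔ ≈ 0.66667)
U(l) = 8/3 + l (U(l) = (l + ⅔) + 2 = (⅔ + l) + 2 = 8/3 + l)
L(T) = -4/3 + T (L(T) = T + (8/3 - 4) = T - 4/3 = -4/3 + T)
O = 1619/3 (O = -41*(-4/3 - 9) + 116 = -41*(-31/3) + 116 = 1271/3 + 116 = 1619/3 ≈ 539.67)
1/O = 1/(1619/3) = 3/1619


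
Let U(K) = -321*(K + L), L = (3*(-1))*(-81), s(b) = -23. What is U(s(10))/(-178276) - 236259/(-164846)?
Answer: 13440183501/7347021374 ≈ 1.8293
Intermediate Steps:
L = 243 (L = -3*(-81) = 243)
U(K) = -78003 - 321*K (U(K) = -321*(K + 243) = -321*(243 + K) = -78003 - 321*K)
U(s(10))/(-178276) - 236259/(-164846) = (-78003 - 321*(-23))/(-178276) - 236259/(-164846) = (-78003 + 7383)*(-1/178276) - 236259*(-1/164846) = -70620*(-1/178276) + 236259/164846 = 17655/44569 + 236259/164846 = 13440183501/7347021374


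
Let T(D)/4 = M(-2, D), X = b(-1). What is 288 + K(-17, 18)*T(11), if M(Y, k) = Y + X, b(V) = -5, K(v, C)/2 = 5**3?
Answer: -6712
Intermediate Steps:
K(v, C) = 250 (K(v, C) = 2*5**3 = 2*125 = 250)
X = -5
M(Y, k) = -5 + Y (M(Y, k) = Y - 5 = -5 + Y)
T(D) = -28 (T(D) = 4*(-5 - 2) = 4*(-7) = -28)
288 + K(-17, 18)*T(11) = 288 + 250*(-28) = 288 - 7000 = -6712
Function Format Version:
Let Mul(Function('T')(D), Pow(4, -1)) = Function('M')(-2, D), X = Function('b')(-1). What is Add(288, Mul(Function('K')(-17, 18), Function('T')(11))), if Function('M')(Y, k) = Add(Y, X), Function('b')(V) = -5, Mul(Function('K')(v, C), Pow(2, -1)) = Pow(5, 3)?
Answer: -6712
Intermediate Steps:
Function('K')(v, C) = 250 (Function('K')(v, C) = Mul(2, Pow(5, 3)) = Mul(2, 125) = 250)
X = -5
Function('M')(Y, k) = Add(-5, Y) (Function('M')(Y, k) = Add(Y, -5) = Add(-5, Y))
Function('T')(D) = -28 (Function('T')(D) = Mul(4, Add(-5, -2)) = Mul(4, -7) = -28)
Add(288, Mul(Function('K')(-17, 18), Function('T')(11))) = Add(288, Mul(250, -28)) = Add(288, -7000) = -6712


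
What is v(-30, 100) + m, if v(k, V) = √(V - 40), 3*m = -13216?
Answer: -13216/3 + 2*√15 ≈ -4397.6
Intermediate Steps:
m = -13216/3 (m = (⅓)*(-13216) = -13216/3 ≈ -4405.3)
v(k, V) = √(-40 + V)
v(-30, 100) + m = √(-40 + 100) - 13216/3 = √60 - 13216/3 = 2*√15 - 13216/3 = -13216/3 + 2*√15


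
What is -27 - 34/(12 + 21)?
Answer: -925/33 ≈ -28.030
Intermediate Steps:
-27 - 34/(12 + 21) = -27 - 34/33 = -925/33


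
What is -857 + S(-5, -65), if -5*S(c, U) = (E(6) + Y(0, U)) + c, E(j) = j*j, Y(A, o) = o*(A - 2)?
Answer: -4446/5 ≈ -889.20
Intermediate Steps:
Y(A, o) = o*(-2 + A)
E(j) = j²
S(c, U) = -36/5 - c/5 + 2*U/5 (S(c, U) = -((6² + U*(-2 + 0)) + c)/5 = -((36 + U*(-2)) + c)/5 = -((36 - 2*U) + c)/5 = -(36 + c - 2*U)/5 = -36/5 - c/5 + 2*U/5)
-857 + S(-5, -65) = -857 + (-36/5 - ⅕*(-5) + (⅖)*(-65)) = -857 + (-36/5 + 1 - 26) = -857 - 161/5 = -4446/5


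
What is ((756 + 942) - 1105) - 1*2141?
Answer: -1548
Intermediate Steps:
((756 + 942) - 1105) - 1*2141 = (1698 - 1105) - 2141 = 593 - 2141 = -1548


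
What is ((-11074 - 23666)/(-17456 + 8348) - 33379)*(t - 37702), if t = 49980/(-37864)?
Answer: 1506816306108547/1197449 ≈ 1.2584e+9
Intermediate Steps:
t = -12495/9466 (t = 49980*(-1/37864) = -12495/9466 ≈ -1.3200)
((-11074 - 23666)/(-17456 + 8348) - 33379)*(t - 37702) = ((-11074 - 23666)/(-17456 + 8348) - 33379)*(-12495/9466 - 37702) = (-34740/(-9108) - 33379)*(-356899627/9466) = (-34740*(-1/9108) - 33379)*(-356899627/9466) = (965/253 - 33379)*(-356899627/9466) = -8443922/253*(-356899627/9466) = 1506816306108547/1197449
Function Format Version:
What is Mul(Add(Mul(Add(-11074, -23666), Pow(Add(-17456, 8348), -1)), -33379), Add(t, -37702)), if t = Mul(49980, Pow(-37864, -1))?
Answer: Rational(1506816306108547, 1197449) ≈ 1.2584e+9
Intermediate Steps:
t = Rational(-12495, 9466) (t = Mul(49980, Rational(-1, 37864)) = Rational(-12495, 9466) ≈ -1.3200)
Mul(Add(Mul(Add(-11074, -23666), Pow(Add(-17456, 8348), -1)), -33379), Add(t, -37702)) = Mul(Add(Mul(Add(-11074, -23666), Pow(Add(-17456, 8348), -1)), -33379), Add(Rational(-12495, 9466), -37702)) = Mul(Add(Mul(-34740, Pow(-9108, -1)), -33379), Rational(-356899627, 9466)) = Mul(Add(Mul(-34740, Rational(-1, 9108)), -33379), Rational(-356899627, 9466)) = Mul(Add(Rational(965, 253), -33379), Rational(-356899627, 9466)) = Mul(Rational(-8443922, 253), Rational(-356899627, 9466)) = Rational(1506816306108547, 1197449)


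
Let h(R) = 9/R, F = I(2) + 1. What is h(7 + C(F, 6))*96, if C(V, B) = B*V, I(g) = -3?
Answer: -864/5 ≈ -172.80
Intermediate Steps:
F = -2 (F = -3 + 1 = -2)
h(7 + C(F, 6))*96 = (9/(7 + 6*(-2)))*96 = (9/(7 - 12))*96 = (9/(-5))*96 = (9*(-⅕))*96 = -9/5*96 = -864/5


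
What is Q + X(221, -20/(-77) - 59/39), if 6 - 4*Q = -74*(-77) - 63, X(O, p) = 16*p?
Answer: -17144719/12012 ≈ -1427.3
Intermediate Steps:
Q = -5629/4 (Q = 3/2 - (-74*(-77) - 63)/4 = 3/2 - (5698 - 63)/4 = 3/2 - ¼*5635 = 3/2 - 5635/4 = -5629/4 ≈ -1407.3)
Q + X(221, -20/(-77) - 59/39) = -5629/4 + 16*(-20/(-77) - 59/39) = -5629/4 + 16*(-20*(-1/77) - 59*1/39) = -5629/4 + 16*(20/77 - 59/39) = -5629/4 + 16*(-3763/3003) = -5629/4 - 60208/3003 = -17144719/12012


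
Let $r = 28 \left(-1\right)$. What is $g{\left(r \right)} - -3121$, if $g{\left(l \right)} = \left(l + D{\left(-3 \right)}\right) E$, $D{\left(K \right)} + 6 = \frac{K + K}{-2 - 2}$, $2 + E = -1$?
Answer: $\frac{6437}{2} \approx 3218.5$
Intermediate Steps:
$E = -3$ ($E = -2 - 1 = -3$)
$D{\left(K \right)} = -6 - \frac{K}{2}$ ($D{\left(K \right)} = -6 + \frac{K + K}{-2 - 2} = -6 + \frac{2 K}{-4} = -6 + 2 K \left(- \frac{1}{4}\right) = -6 - \frac{K}{2}$)
$r = -28$
$g{\left(l \right)} = \frac{27}{2} - 3 l$ ($g{\left(l \right)} = \left(l - \frac{9}{2}\right) \left(-3\right) = \left(- \frac{9}{2} + l\right) \left(-3\right) = \frac{27}{2} - 3 l$)
$g{\left(r \right)} - -3121 = \left(\frac{27}{2} - -84\right) - -3121 = \left(\frac{27}{2} + 84\right) + 3121 = \frac{195}{2} + 3121 = \frac{6437}{2}$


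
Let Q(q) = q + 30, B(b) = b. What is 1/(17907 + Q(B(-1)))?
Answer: 1/17936 ≈ 5.5754e-5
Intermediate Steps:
Q(q) = 30 + q
1/(17907 + Q(B(-1))) = 1/(17907 + (30 - 1)) = 1/(17907 + 29) = 1/17936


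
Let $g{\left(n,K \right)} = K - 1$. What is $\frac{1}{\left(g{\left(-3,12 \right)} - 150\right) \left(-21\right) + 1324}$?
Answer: $\frac{1}{4243} \approx 0.00023568$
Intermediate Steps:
$g{\left(n,K \right)} = -1 + K$
$\frac{1}{\left(g{\left(-3,12 \right)} - 150\right) \left(-21\right) + 1324} = \frac{1}{\left(\left(-1 + 12\right) - 150\right) \left(-21\right) + 1324} = \frac{1}{\left(11 - 150\right) \left(-21\right) + 1324} = \frac{1}{\left(-139\right) \left(-21\right) + 1324} = \frac{1}{2919 + 1324} = \frac{1}{4243}$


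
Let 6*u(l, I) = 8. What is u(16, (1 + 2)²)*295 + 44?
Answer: 1312/3 ≈ 437.33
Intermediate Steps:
u(l, I) = 4/3 (u(l, I) = (⅙)*8 = 4/3)
u(16, (1 + 2)²)*295 + 44 = (4/3)*295 + 44 = 1180/3 + 44 = 1312/3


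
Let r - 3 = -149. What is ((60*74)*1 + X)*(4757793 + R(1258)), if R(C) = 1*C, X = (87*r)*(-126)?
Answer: 7637762877492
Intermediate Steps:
r = -146 (r = 3 - 149 = -146)
X = 1600452 (X = (87*(-146))*(-126) = -12702*(-126) = 1600452)
R(C) = C
((60*74)*1 + X)*(4757793 + R(1258)) = ((60*74)*1 + 1600452)*(4757793 + 1258) = (4440*1 + 1600452)*4759051 = (4440 + 1600452)*4759051 = 1604892*4759051 = 7637762877492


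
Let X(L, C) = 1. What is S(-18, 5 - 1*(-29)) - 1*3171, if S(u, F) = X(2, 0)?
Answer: -3170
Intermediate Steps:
S(u, F) = 1
S(-18, 5 - 1*(-29)) - 1*3171 = 1 - 1*3171 = 1 - 3171 = -3170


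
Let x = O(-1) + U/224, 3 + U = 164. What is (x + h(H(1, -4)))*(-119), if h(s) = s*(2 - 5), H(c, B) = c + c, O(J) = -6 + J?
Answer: 46767/32 ≈ 1461.5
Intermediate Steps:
U = 161 (U = -3 + 164 = 161)
H(c, B) = 2*c
x = -201/32 (x = (-6 - 1) + 161/224 = -7 + 161*(1/224) = -7 + 23/32 = -201/32 ≈ -6.2813)
h(s) = -3*s (h(s) = s*(-3) = -3*s)
(x + h(H(1, -4)))*(-119) = (-201/32 - 6)*(-119) = -393/32*(-119) = 46767/32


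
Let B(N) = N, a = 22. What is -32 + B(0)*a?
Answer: -32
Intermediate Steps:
-32 + B(0)*a = -32 + 0*22 = -32 + 0 = -32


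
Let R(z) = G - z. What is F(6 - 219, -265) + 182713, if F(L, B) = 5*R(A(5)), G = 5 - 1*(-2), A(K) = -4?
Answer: 182768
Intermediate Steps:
G = 7 (G = 5 + 2 = 7)
R(z) = 7 - z
F(L, B) = 55 (F(L, B) = 5*(7 - 1*(-4)) = 5*(7 + 4) = 5*11 = 55)
F(6 - 219, -265) + 182713 = 55 + 182713 = 182768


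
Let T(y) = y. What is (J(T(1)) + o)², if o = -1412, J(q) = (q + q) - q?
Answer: 1990921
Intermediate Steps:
J(q) = q (J(q) = 2*q - q = q)
(J(T(1)) + o)² = (1 - 1412)² = (-1411)² = 1990921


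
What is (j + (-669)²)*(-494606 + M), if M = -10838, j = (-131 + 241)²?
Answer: -232332894484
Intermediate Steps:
j = 12100 (j = 110² = 12100)
(j + (-669)²)*(-494606 + M) = (12100 + (-669)²)*(-494606 - 10838) = (12100 + 447561)*(-505444) = 459661*(-505444) = -232332894484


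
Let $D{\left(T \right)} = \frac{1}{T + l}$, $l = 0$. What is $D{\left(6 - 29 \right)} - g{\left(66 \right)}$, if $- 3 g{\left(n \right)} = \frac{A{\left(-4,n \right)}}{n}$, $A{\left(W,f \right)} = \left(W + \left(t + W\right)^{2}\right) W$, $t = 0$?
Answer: $- \frac{217}{759} \approx -0.2859$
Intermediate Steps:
$A{\left(W,f \right)} = W \left(W + W^{2}\right)$ ($A{\left(W,f \right)} = \left(W + \left(0 + W\right)^{2}\right) W = \left(W + W^{2}\right) W = W \left(W + W^{2}\right)$)
$g{\left(n \right)} = \frac{16}{n}$ ($g{\left(n \right)} = - \frac{\left(-4\right)^{2} \left(1 - 4\right) \frac{1}{n}}{3} = - \frac{16 \left(-3\right) \frac{1}{n}}{3} = - \frac{\left(-48\right) \frac{1}{n}}{3} = \frac{16}{n}$)
$D{\left(T \right)} = \frac{1}{T}$ ($D{\left(T \right)} = \frac{1}{T + 0} = \frac{1}{T}$)
$D{\left(6 - 29 \right)} - g{\left(66 \right)} = \frac{1}{6 - 29} - \frac{16}{66} = \frac{1}{6 - 29} - 16 \cdot \frac{1}{66} = \frac{1}{-23} - \frac{8}{33} = - \frac{1}{23} - \frac{8}{33} = - \frac{217}{759}$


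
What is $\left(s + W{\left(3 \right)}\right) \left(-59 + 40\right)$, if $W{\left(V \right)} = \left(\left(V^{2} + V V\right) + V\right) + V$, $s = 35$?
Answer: $-1121$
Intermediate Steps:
$W{\left(V \right)} = 2 V + 2 V^{2}$ ($W{\left(V \right)} = \left(\left(V^{2} + V^{2}\right) + V\right) + V = \left(2 V^{2} + V\right) + V = \left(V + 2 V^{2}\right) + V = 2 V + 2 V^{2}$)
$\left(s + W{\left(3 \right)}\right) \left(-59 + 40\right) = \left(35 + 2 \cdot 3 \left(1 + 3\right)\right) \left(-59 + 40\right) = \left(35 + 2 \cdot 3 \cdot 4\right) \left(-19\right) = \left(35 + 24\right) \left(-19\right) = 59 \left(-19\right) = -1121$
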